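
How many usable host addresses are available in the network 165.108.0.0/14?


Host bits = 32 - 14 = 18
Total addresses = 2^18 = 262144
Usable = total - 2 (network and broadcast)
Usable hosts: 262142


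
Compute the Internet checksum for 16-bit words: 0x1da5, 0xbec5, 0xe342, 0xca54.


Sum all words (with carry folding):
+ 0x1da5 = 0x1da5
+ 0xbec5 = 0xdc6a
+ 0xe342 = 0xbfad
+ 0xca54 = 0x8a02
One's complement: ~0x8a02
Checksum = 0x75fd


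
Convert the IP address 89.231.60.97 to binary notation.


89 = 01011001
231 = 11100111
60 = 00111100
97 = 01100001
Binary: 01011001.11100111.00111100.01100001


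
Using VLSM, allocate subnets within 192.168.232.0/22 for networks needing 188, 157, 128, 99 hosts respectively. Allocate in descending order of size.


188 hosts -> /24 (254 usable): 192.168.232.0/24
157 hosts -> /24 (254 usable): 192.168.233.0/24
128 hosts -> /24 (254 usable): 192.168.234.0/24
99 hosts -> /25 (126 usable): 192.168.235.0/25
Allocation: 192.168.232.0/24 (188 hosts, 254 usable); 192.168.233.0/24 (157 hosts, 254 usable); 192.168.234.0/24 (128 hosts, 254 usable); 192.168.235.0/25 (99 hosts, 126 usable)


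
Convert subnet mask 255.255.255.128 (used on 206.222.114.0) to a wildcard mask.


Subnet mask: 255.255.255.128
Wildcard = 255.255.255.255 - subnet mask
255 - 255 = 0
255 - 255 = 0
255 - 255 = 0
255 - 128 = 127
Wildcard: 0.0.0.127


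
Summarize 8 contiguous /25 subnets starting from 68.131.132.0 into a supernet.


Original prefix: /25
Number of subnets: 8 = 2^3
New prefix = 25 - 3 = 22
Supernet: 68.131.132.0/22


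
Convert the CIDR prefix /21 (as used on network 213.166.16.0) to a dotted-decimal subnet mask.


/21 means 21 network bits, 11 host bits
Binary: 11111111111111111111100000000000
Mask: 255.255.248.0


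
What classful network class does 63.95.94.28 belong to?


First octet: 63
Binary: 00111111
0xxxxxxx -> Class A (1-126)
Class A, default mask 255.0.0.0 (/8)


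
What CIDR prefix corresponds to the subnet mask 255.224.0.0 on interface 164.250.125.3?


Binary: 11111111.11100000.00000000.00000000
Count leading 1s
Prefix: /11


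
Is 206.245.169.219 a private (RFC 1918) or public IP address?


RFC 1918 private ranges:
  10.0.0.0/8 (10.0.0.0 - 10.255.255.255)
  172.16.0.0/12 (172.16.0.0 - 172.31.255.255)
  192.168.0.0/16 (192.168.0.0 - 192.168.255.255)
Public (not in any RFC 1918 range)


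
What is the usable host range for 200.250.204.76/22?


Network: 200.250.204.0
Broadcast: 200.250.207.255
First usable = network + 1
Last usable = broadcast - 1
Range: 200.250.204.1 to 200.250.207.254


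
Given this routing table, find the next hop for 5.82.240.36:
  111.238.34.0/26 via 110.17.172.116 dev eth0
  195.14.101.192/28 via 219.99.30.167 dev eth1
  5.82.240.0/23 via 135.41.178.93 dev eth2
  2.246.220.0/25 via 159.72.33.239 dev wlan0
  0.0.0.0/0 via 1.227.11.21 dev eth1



Longest prefix match for 5.82.240.36:
  /26 111.238.34.0: no
  /28 195.14.101.192: no
  /23 5.82.240.0: MATCH
  /25 2.246.220.0: no
  /0 0.0.0.0: MATCH
Selected: next-hop 135.41.178.93 via eth2 (matched /23)


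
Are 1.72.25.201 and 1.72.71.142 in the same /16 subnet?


Mask: 255.255.0.0
1.72.25.201 AND mask = 1.72.0.0
1.72.71.142 AND mask = 1.72.0.0
Yes, same subnet (1.72.0.0)


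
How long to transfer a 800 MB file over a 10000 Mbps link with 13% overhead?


Effective throughput = 10000 * (1 - 13/100) = 8700 Mbps
File size in Mb = 800 * 8 = 6400 Mb
Time = 6400 / 8700
Time = 0.7356 seconds


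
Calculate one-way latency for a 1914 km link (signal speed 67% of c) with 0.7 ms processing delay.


Speed = 0.67 * 3e5 km/s = 201000 km/s
Propagation delay = 1914 / 201000 = 0.0095 s = 9.5224 ms
Processing delay = 0.7 ms
Total one-way latency = 10.2224 ms


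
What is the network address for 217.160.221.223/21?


IP:   11011001.10100000.11011101.11011111
Mask: 11111111.11111111.11111000.00000000
AND operation:
Net:  11011001.10100000.11011000.00000000
Network: 217.160.216.0/21


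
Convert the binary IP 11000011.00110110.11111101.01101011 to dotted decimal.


11000011 = 195
00110110 = 54
11111101 = 253
01101011 = 107
IP: 195.54.253.107


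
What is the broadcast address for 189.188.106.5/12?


Network: 189.176.0.0/12
Host bits = 20
Set all host bits to 1:
Broadcast: 189.191.255.255


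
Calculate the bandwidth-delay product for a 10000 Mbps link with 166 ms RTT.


BDP = bandwidth * RTT
= 10000 Mbps * 166 ms
= 10000 * 1e6 * 166 / 1000 bits
= 1660000000 bits
= 207500000 bytes
= 202636.7188 KB
BDP = 1660000000 bits (207500000 bytes)


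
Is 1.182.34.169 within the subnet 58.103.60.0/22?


Subnet network: 58.103.60.0
Test IP AND mask: 1.182.32.0
No, 1.182.34.169 is not in 58.103.60.0/22


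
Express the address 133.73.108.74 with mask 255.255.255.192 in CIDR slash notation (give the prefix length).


Binary: 11111111.11111111.11111111.11000000
Count leading 1s
Prefix: /26


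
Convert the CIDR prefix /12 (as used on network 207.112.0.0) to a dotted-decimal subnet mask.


/12 means 12 network bits, 20 host bits
Binary: 11111111111100000000000000000000
Mask: 255.240.0.0


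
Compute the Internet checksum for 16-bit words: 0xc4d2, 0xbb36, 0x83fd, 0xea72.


Sum all words (with carry folding):
+ 0xc4d2 = 0xc4d2
+ 0xbb36 = 0x8009
+ 0x83fd = 0x0407
+ 0xea72 = 0xee79
One's complement: ~0xee79
Checksum = 0x1186


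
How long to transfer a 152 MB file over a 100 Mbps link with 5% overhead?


Effective throughput = 100 * (1 - 5/100) = 95 Mbps
File size in Mb = 152 * 8 = 1216 Mb
Time = 1216 / 95
Time = 12.8 seconds


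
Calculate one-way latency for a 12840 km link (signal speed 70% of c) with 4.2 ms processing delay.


Speed = 0.7 * 3e5 km/s = 210000 km/s
Propagation delay = 12840 / 210000 = 0.0611 s = 61.1429 ms
Processing delay = 4.2 ms
Total one-way latency = 65.3429 ms


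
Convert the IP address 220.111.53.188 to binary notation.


220 = 11011100
111 = 01101111
53 = 00110101
188 = 10111100
Binary: 11011100.01101111.00110101.10111100


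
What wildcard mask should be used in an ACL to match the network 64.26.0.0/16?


Subnet mask: 255.255.0.0
Wildcard = 255.255.255.255 - subnet mask
255 - 255 = 0
255 - 255 = 0
255 - 0 = 255
255 - 0 = 255
Wildcard: 0.0.255.255


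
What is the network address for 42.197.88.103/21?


IP:   00101010.11000101.01011000.01100111
Mask: 11111111.11111111.11111000.00000000
AND operation:
Net:  00101010.11000101.01011000.00000000
Network: 42.197.88.0/21


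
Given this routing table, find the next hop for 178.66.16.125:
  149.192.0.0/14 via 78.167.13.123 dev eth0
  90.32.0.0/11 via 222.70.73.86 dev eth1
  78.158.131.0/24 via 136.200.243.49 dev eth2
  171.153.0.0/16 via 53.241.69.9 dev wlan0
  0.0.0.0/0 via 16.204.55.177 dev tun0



Longest prefix match for 178.66.16.125:
  /14 149.192.0.0: no
  /11 90.32.0.0: no
  /24 78.158.131.0: no
  /16 171.153.0.0: no
  /0 0.0.0.0: MATCH
Selected: next-hop 16.204.55.177 via tun0 (matched /0)


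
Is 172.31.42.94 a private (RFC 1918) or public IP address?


RFC 1918 private ranges:
  10.0.0.0/8 (10.0.0.0 - 10.255.255.255)
  172.16.0.0/12 (172.16.0.0 - 172.31.255.255)
  192.168.0.0/16 (192.168.0.0 - 192.168.255.255)
Private (in 172.16.0.0/12)


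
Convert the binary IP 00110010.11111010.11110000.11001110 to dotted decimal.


00110010 = 50
11111010 = 250
11110000 = 240
11001110 = 206
IP: 50.250.240.206


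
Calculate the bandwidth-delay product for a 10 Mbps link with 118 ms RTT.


BDP = bandwidth * RTT
= 10 Mbps * 118 ms
= 10 * 1e6 * 118 / 1000 bits
= 1180000 bits
= 147500 bytes
= 144.043 KB
BDP = 1180000 bits (147500 bytes)


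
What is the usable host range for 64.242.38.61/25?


Network: 64.242.38.0
Broadcast: 64.242.38.127
First usable = network + 1
Last usable = broadcast - 1
Range: 64.242.38.1 to 64.242.38.126


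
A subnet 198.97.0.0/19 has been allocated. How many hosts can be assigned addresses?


Host bits = 32 - 19 = 13
Total addresses = 2^13 = 8192
Usable = total - 2 (network and broadcast)
Usable hosts: 8190


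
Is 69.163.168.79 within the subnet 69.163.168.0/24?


Subnet network: 69.163.168.0
Test IP AND mask: 69.163.168.0
Yes, 69.163.168.79 is in 69.163.168.0/24


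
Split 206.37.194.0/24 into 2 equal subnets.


New prefix = 24 + 1 = 25
Each subnet has 128 addresses
  206.37.194.0/25
  206.37.194.128/25
Subnets: 206.37.194.0/25, 206.37.194.128/25


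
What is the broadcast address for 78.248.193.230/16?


Network: 78.248.0.0/16
Host bits = 16
Set all host bits to 1:
Broadcast: 78.248.255.255


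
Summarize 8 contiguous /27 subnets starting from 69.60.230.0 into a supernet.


Original prefix: /27
Number of subnets: 8 = 2^3
New prefix = 27 - 3 = 24
Supernet: 69.60.230.0/24


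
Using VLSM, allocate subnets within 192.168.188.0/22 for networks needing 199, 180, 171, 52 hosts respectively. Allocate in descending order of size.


199 hosts -> /24 (254 usable): 192.168.188.0/24
180 hosts -> /24 (254 usable): 192.168.189.0/24
171 hosts -> /24 (254 usable): 192.168.190.0/24
52 hosts -> /26 (62 usable): 192.168.191.0/26
Allocation: 192.168.188.0/24 (199 hosts, 254 usable); 192.168.189.0/24 (180 hosts, 254 usable); 192.168.190.0/24 (171 hosts, 254 usable); 192.168.191.0/26 (52 hosts, 62 usable)


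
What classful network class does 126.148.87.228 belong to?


First octet: 126
Binary: 01111110
0xxxxxxx -> Class A (1-126)
Class A, default mask 255.0.0.0 (/8)


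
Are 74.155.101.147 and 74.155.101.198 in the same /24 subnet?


Mask: 255.255.255.0
74.155.101.147 AND mask = 74.155.101.0
74.155.101.198 AND mask = 74.155.101.0
Yes, same subnet (74.155.101.0)


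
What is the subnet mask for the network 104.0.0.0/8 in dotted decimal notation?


/8 means 8 network bits, 24 host bits
Binary: 11111111000000000000000000000000
Mask: 255.0.0.0


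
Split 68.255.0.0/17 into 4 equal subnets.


New prefix = 17 + 2 = 19
Each subnet has 8192 addresses
  68.255.0.0/19
  68.255.32.0/19
  68.255.64.0/19
  68.255.96.0/19
Subnets: 68.255.0.0/19, 68.255.32.0/19, 68.255.64.0/19, 68.255.96.0/19


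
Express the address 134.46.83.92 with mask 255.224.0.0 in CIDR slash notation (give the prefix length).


Binary: 11111111.11100000.00000000.00000000
Count leading 1s
Prefix: /11


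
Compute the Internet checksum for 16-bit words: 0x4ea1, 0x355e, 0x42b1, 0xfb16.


Sum all words (with carry folding):
+ 0x4ea1 = 0x4ea1
+ 0x355e = 0x83ff
+ 0x42b1 = 0xc6b0
+ 0xfb16 = 0xc1c7
One's complement: ~0xc1c7
Checksum = 0x3e38


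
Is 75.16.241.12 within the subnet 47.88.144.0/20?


Subnet network: 47.88.144.0
Test IP AND mask: 75.16.240.0
No, 75.16.241.12 is not in 47.88.144.0/20


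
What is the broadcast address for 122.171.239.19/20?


Network: 122.171.224.0/20
Host bits = 12
Set all host bits to 1:
Broadcast: 122.171.239.255


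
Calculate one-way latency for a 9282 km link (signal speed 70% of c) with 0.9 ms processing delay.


Speed = 0.7 * 3e5 km/s = 210000 km/s
Propagation delay = 9282 / 210000 = 0.0442 s = 44.2 ms
Processing delay = 0.9 ms
Total one-way latency = 45.1 ms


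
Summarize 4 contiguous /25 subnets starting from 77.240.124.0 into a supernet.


Original prefix: /25
Number of subnets: 4 = 2^2
New prefix = 25 - 2 = 23
Supernet: 77.240.124.0/23


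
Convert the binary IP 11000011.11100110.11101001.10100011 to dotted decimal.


11000011 = 195
11100110 = 230
11101001 = 233
10100011 = 163
IP: 195.230.233.163


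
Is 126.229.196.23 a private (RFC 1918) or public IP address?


RFC 1918 private ranges:
  10.0.0.0/8 (10.0.0.0 - 10.255.255.255)
  172.16.0.0/12 (172.16.0.0 - 172.31.255.255)
  192.168.0.0/16 (192.168.0.0 - 192.168.255.255)
Public (not in any RFC 1918 range)


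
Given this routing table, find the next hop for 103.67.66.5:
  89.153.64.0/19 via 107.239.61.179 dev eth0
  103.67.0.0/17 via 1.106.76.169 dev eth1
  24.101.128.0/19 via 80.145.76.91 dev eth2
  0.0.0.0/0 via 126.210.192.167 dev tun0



Longest prefix match for 103.67.66.5:
  /19 89.153.64.0: no
  /17 103.67.0.0: MATCH
  /19 24.101.128.0: no
  /0 0.0.0.0: MATCH
Selected: next-hop 1.106.76.169 via eth1 (matched /17)


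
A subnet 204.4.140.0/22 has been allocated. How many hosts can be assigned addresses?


Host bits = 32 - 22 = 10
Total addresses = 2^10 = 1024
Usable = total - 2 (network and broadcast)
Usable hosts: 1022


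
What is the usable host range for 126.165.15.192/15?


Network: 126.164.0.0
Broadcast: 126.165.255.255
First usable = network + 1
Last usable = broadcast - 1
Range: 126.164.0.1 to 126.165.255.254


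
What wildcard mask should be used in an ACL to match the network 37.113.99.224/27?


Subnet mask: 255.255.255.224
Wildcard = 255.255.255.255 - subnet mask
255 - 255 = 0
255 - 255 = 0
255 - 255 = 0
255 - 224 = 31
Wildcard: 0.0.0.31


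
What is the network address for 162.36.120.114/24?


IP:   10100010.00100100.01111000.01110010
Mask: 11111111.11111111.11111111.00000000
AND operation:
Net:  10100010.00100100.01111000.00000000
Network: 162.36.120.0/24


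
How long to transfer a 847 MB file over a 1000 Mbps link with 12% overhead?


Effective throughput = 1000 * (1 - 12/100) = 880 Mbps
File size in Mb = 847 * 8 = 6776 Mb
Time = 6776 / 880
Time = 7.7 seconds


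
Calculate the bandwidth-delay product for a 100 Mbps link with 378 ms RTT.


BDP = bandwidth * RTT
= 100 Mbps * 378 ms
= 100 * 1e6 * 378 / 1000 bits
= 37800000 bits
= 4725000 bytes
= 4614.2578 KB
BDP = 37800000 bits (4725000 bytes)


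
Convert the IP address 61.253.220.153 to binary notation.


61 = 00111101
253 = 11111101
220 = 11011100
153 = 10011001
Binary: 00111101.11111101.11011100.10011001


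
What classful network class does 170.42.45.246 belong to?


First octet: 170
Binary: 10101010
10xxxxxx -> Class B (128-191)
Class B, default mask 255.255.0.0 (/16)


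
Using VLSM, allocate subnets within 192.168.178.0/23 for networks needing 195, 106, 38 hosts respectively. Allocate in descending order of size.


195 hosts -> /24 (254 usable): 192.168.178.0/24
106 hosts -> /25 (126 usable): 192.168.179.0/25
38 hosts -> /26 (62 usable): 192.168.179.128/26
Allocation: 192.168.178.0/24 (195 hosts, 254 usable); 192.168.179.0/25 (106 hosts, 126 usable); 192.168.179.128/26 (38 hosts, 62 usable)


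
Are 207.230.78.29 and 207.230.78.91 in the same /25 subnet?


Mask: 255.255.255.128
207.230.78.29 AND mask = 207.230.78.0
207.230.78.91 AND mask = 207.230.78.0
Yes, same subnet (207.230.78.0)


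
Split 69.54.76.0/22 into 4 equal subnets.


New prefix = 22 + 2 = 24
Each subnet has 256 addresses
  69.54.76.0/24
  69.54.77.0/24
  69.54.78.0/24
  69.54.79.0/24
Subnets: 69.54.76.0/24, 69.54.77.0/24, 69.54.78.0/24, 69.54.79.0/24


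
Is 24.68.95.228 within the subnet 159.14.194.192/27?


Subnet network: 159.14.194.192
Test IP AND mask: 24.68.95.224
No, 24.68.95.228 is not in 159.14.194.192/27


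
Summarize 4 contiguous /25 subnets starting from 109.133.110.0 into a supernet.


Original prefix: /25
Number of subnets: 4 = 2^2
New prefix = 25 - 2 = 23
Supernet: 109.133.110.0/23


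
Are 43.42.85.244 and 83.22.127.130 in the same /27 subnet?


Mask: 255.255.255.224
43.42.85.244 AND mask = 43.42.85.224
83.22.127.130 AND mask = 83.22.127.128
No, different subnets (43.42.85.224 vs 83.22.127.128)


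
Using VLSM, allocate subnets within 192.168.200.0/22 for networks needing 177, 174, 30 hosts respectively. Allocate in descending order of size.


177 hosts -> /24 (254 usable): 192.168.200.0/24
174 hosts -> /24 (254 usable): 192.168.201.0/24
30 hosts -> /27 (30 usable): 192.168.202.0/27
Allocation: 192.168.200.0/24 (177 hosts, 254 usable); 192.168.201.0/24 (174 hosts, 254 usable); 192.168.202.0/27 (30 hosts, 30 usable)


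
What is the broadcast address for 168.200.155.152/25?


Network: 168.200.155.128/25
Host bits = 7
Set all host bits to 1:
Broadcast: 168.200.155.255


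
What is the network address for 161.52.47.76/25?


IP:   10100001.00110100.00101111.01001100
Mask: 11111111.11111111.11111111.10000000
AND operation:
Net:  10100001.00110100.00101111.00000000
Network: 161.52.47.0/25


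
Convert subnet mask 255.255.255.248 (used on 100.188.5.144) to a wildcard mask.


Subnet mask: 255.255.255.248
Wildcard = 255.255.255.255 - subnet mask
255 - 255 = 0
255 - 255 = 0
255 - 255 = 0
255 - 248 = 7
Wildcard: 0.0.0.7


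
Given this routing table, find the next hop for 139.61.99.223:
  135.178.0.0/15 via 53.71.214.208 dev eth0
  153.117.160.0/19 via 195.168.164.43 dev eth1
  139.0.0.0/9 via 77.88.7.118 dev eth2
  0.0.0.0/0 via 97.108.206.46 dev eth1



Longest prefix match for 139.61.99.223:
  /15 135.178.0.0: no
  /19 153.117.160.0: no
  /9 139.0.0.0: MATCH
  /0 0.0.0.0: MATCH
Selected: next-hop 77.88.7.118 via eth2 (matched /9)


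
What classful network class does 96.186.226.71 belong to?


First octet: 96
Binary: 01100000
0xxxxxxx -> Class A (1-126)
Class A, default mask 255.0.0.0 (/8)


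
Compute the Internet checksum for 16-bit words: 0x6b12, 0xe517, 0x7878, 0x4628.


Sum all words (with carry folding):
+ 0x6b12 = 0x6b12
+ 0xe517 = 0x502a
+ 0x7878 = 0xc8a2
+ 0x4628 = 0x0ecb
One's complement: ~0x0ecb
Checksum = 0xf134


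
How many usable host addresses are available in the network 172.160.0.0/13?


Host bits = 32 - 13 = 19
Total addresses = 2^19 = 524288
Usable = total - 2 (network and broadcast)
Usable hosts: 524286


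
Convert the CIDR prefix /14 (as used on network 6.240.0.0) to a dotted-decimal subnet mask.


/14 means 14 network bits, 18 host bits
Binary: 11111111111111000000000000000000
Mask: 255.252.0.0


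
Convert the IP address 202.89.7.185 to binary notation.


202 = 11001010
89 = 01011001
7 = 00000111
185 = 10111001
Binary: 11001010.01011001.00000111.10111001


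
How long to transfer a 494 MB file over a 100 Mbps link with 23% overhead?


Effective throughput = 100 * (1 - 23/100) = 77 Mbps
File size in Mb = 494 * 8 = 3952 Mb
Time = 3952 / 77
Time = 51.3247 seconds


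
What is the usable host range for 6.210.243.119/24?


Network: 6.210.243.0
Broadcast: 6.210.243.255
First usable = network + 1
Last usable = broadcast - 1
Range: 6.210.243.1 to 6.210.243.254


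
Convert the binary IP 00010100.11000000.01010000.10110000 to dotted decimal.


00010100 = 20
11000000 = 192
01010000 = 80
10110000 = 176
IP: 20.192.80.176


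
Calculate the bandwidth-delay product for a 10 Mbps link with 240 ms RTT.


BDP = bandwidth * RTT
= 10 Mbps * 240 ms
= 10 * 1e6 * 240 / 1000 bits
= 2400000 bits
= 300000 bytes
= 292.9688 KB
BDP = 2400000 bits (300000 bytes)


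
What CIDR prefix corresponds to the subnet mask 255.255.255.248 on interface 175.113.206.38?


Binary: 11111111.11111111.11111111.11111000
Count leading 1s
Prefix: /29


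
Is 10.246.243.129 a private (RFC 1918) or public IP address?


RFC 1918 private ranges:
  10.0.0.0/8 (10.0.0.0 - 10.255.255.255)
  172.16.0.0/12 (172.16.0.0 - 172.31.255.255)
  192.168.0.0/16 (192.168.0.0 - 192.168.255.255)
Private (in 10.0.0.0/8)


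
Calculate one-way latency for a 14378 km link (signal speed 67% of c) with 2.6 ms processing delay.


Speed = 0.67 * 3e5 km/s = 201000 km/s
Propagation delay = 14378 / 201000 = 0.0715 s = 71.5323 ms
Processing delay = 2.6 ms
Total one-way latency = 74.1323 ms


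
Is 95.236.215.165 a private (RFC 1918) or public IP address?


RFC 1918 private ranges:
  10.0.0.0/8 (10.0.0.0 - 10.255.255.255)
  172.16.0.0/12 (172.16.0.0 - 172.31.255.255)
  192.168.0.0/16 (192.168.0.0 - 192.168.255.255)
Public (not in any RFC 1918 range)


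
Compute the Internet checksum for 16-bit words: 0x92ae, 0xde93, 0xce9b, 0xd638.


Sum all words (with carry folding):
+ 0x92ae = 0x92ae
+ 0xde93 = 0x7142
+ 0xce9b = 0x3fde
+ 0xd638 = 0x1617
One's complement: ~0x1617
Checksum = 0xe9e8


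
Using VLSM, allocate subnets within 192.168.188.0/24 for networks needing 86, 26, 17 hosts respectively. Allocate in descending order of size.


86 hosts -> /25 (126 usable): 192.168.188.0/25
26 hosts -> /27 (30 usable): 192.168.188.128/27
17 hosts -> /27 (30 usable): 192.168.188.160/27
Allocation: 192.168.188.0/25 (86 hosts, 126 usable); 192.168.188.128/27 (26 hosts, 30 usable); 192.168.188.160/27 (17 hosts, 30 usable)


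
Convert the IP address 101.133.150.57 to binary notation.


101 = 01100101
133 = 10000101
150 = 10010110
57 = 00111001
Binary: 01100101.10000101.10010110.00111001


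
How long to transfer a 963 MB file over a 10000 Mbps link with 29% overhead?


Effective throughput = 10000 * (1 - 29/100) = 7100 Mbps
File size in Mb = 963 * 8 = 7704 Mb
Time = 7704 / 7100
Time = 1.0851 seconds


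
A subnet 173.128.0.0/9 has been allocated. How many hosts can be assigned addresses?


Host bits = 32 - 9 = 23
Total addresses = 2^23 = 8388608
Usable = total - 2 (network and broadcast)
Usable hosts: 8388606


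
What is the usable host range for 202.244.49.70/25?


Network: 202.244.49.0
Broadcast: 202.244.49.127
First usable = network + 1
Last usable = broadcast - 1
Range: 202.244.49.1 to 202.244.49.126


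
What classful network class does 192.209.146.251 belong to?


First octet: 192
Binary: 11000000
110xxxxx -> Class C (192-223)
Class C, default mask 255.255.255.0 (/24)


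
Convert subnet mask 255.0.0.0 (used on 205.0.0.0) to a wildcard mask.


Subnet mask: 255.0.0.0
Wildcard = 255.255.255.255 - subnet mask
255 - 255 = 0
255 - 0 = 255
255 - 0 = 255
255 - 0 = 255
Wildcard: 0.255.255.255


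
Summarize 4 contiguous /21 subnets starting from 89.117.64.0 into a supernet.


Original prefix: /21
Number of subnets: 4 = 2^2
New prefix = 21 - 2 = 19
Supernet: 89.117.64.0/19


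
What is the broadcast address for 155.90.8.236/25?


Network: 155.90.8.128/25
Host bits = 7
Set all host bits to 1:
Broadcast: 155.90.8.255


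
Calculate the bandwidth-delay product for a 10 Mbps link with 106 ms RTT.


BDP = bandwidth * RTT
= 10 Mbps * 106 ms
= 10 * 1e6 * 106 / 1000 bits
= 1060000 bits
= 132500 bytes
= 129.3945 KB
BDP = 1060000 bits (132500 bytes)


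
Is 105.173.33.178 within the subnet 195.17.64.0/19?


Subnet network: 195.17.64.0
Test IP AND mask: 105.173.32.0
No, 105.173.33.178 is not in 195.17.64.0/19


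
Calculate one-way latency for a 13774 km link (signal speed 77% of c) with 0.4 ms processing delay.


Speed = 0.77 * 3e5 km/s = 231000 km/s
Propagation delay = 13774 / 231000 = 0.0596 s = 59.6277 ms
Processing delay = 0.4 ms
Total one-way latency = 60.0277 ms


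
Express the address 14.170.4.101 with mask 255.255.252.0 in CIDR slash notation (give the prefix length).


Binary: 11111111.11111111.11111100.00000000
Count leading 1s
Prefix: /22


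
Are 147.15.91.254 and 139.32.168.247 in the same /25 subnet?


Mask: 255.255.255.128
147.15.91.254 AND mask = 147.15.91.128
139.32.168.247 AND mask = 139.32.168.128
No, different subnets (147.15.91.128 vs 139.32.168.128)


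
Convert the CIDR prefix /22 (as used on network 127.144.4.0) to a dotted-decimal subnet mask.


/22 means 22 network bits, 10 host bits
Binary: 11111111111111111111110000000000
Mask: 255.255.252.0


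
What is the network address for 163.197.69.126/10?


IP:   10100011.11000101.01000101.01111110
Mask: 11111111.11000000.00000000.00000000
AND operation:
Net:  10100011.11000000.00000000.00000000
Network: 163.192.0.0/10


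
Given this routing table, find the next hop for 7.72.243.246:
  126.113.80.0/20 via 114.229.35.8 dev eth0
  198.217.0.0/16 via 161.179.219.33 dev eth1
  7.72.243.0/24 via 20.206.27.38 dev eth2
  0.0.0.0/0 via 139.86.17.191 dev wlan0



Longest prefix match for 7.72.243.246:
  /20 126.113.80.0: no
  /16 198.217.0.0: no
  /24 7.72.243.0: MATCH
  /0 0.0.0.0: MATCH
Selected: next-hop 20.206.27.38 via eth2 (matched /24)


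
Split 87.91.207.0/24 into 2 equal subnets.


New prefix = 24 + 1 = 25
Each subnet has 128 addresses
  87.91.207.0/25
  87.91.207.128/25
Subnets: 87.91.207.0/25, 87.91.207.128/25


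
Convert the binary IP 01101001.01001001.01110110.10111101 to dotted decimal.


01101001 = 105
01001001 = 73
01110110 = 118
10111101 = 189
IP: 105.73.118.189


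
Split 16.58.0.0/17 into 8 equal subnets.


New prefix = 17 + 3 = 20
Each subnet has 4096 addresses
  16.58.0.0/20
  16.58.16.0/20
  16.58.32.0/20
  16.58.48.0/20
  16.58.64.0/20
  16.58.80.0/20
  16.58.96.0/20
  16.58.112.0/20
Subnets: 16.58.0.0/20, 16.58.16.0/20, 16.58.32.0/20, 16.58.48.0/20, 16.58.64.0/20, 16.58.80.0/20, 16.58.96.0/20, 16.58.112.0/20


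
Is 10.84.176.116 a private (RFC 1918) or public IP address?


RFC 1918 private ranges:
  10.0.0.0/8 (10.0.0.0 - 10.255.255.255)
  172.16.0.0/12 (172.16.0.0 - 172.31.255.255)
  192.168.0.0/16 (192.168.0.0 - 192.168.255.255)
Private (in 10.0.0.0/8)


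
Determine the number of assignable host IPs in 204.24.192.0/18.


Host bits = 32 - 18 = 14
Total addresses = 2^14 = 16384
Usable = total - 2 (network and broadcast)
Usable hosts: 16382


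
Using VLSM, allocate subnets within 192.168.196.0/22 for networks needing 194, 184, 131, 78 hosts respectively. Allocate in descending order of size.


194 hosts -> /24 (254 usable): 192.168.196.0/24
184 hosts -> /24 (254 usable): 192.168.197.0/24
131 hosts -> /24 (254 usable): 192.168.198.0/24
78 hosts -> /25 (126 usable): 192.168.199.0/25
Allocation: 192.168.196.0/24 (194 hosts, 254 usable); 192.168.197.0/24 (184 hosts, 254 usable); 192.168.198.0/24 (131 hosts, 254 usable); 192.168.199.0/25 (78 hosts, 126 usable)


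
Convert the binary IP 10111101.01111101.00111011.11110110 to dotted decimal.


10111101 = 189
01111101 = 125
00111011 = 59
11110110 = 246
IP: 189.125.59.246


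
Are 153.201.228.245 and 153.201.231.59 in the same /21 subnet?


Mask: 255.255.248.0
153.201.228.245 AND mask = 153.201.224.0
153.201.231.59 AND mask = 153.201.224.0
Yes, same subnet (153.201.224.0)


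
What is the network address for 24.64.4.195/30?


IP:   00011000.01000000.00000100.11000011
Mask: 11111111.11111111.11111111.11111100
AND operation:
Net:  00011000.01000000.00000100.11000000
Network: 24.64.4.192/30


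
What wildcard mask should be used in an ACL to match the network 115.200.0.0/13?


Subnet mask: 255.248.0.0
Wildcard = 255.255.255.255 - subnet mask
255 - 255 = 0
255 - 248 = 7
255 - 0 = 255
255 - 0 = 255
Wildcard: 0.7.255.255


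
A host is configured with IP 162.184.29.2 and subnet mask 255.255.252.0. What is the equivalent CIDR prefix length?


Binary: 11111111.11111111.11111100.00000000
Count leading 1s
Prefix: /22


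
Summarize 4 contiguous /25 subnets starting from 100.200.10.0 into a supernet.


Original prefix: /25
Number of subnets: 4 = 2^2
New prefix = 25 - 2 = 23
Supernet: 100.200.10.0/23


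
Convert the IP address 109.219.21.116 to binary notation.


109 = 01101101
219 = 11011011
21 = 00010101
116 = 01110100
Binary: 01101101.11011011.00010101.01110100


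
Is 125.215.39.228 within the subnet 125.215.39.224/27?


Subnet network: 125.215.39.224
Test IP AND mask: 125.215.39.224
Yes, 125.215.39.228 is in 125.215.39.224/27


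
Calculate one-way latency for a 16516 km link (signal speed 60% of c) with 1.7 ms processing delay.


Speed = 0.6 * 3e5 km/s = 180000 km/s
Propagation delay = 16516 / 180000 = 0.0918 s = 91.7556 ms
Processing delay = 1.7 ms
Total one-way latency = 93.4556 ms


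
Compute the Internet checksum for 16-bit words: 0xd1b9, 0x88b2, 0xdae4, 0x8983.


Sum all words (with carry folding):
+ 0xd1b9 = 0xd1b9
+ 0x88b2 = 0x5a6c
+ 0xdae4 = 0x3551
+ 0x8983 = 0xbed4
One's complement: ~0xbed4
Checksum = 0x412b


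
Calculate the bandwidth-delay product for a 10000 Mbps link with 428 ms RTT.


BDP = bandwidth * RTT
= 10000 Mbps * 428 ms
= 10000 * 1e6 * 428 / 1000 bits
= 4280000000 bits
= 535000000 bytes
= 522460.9375 KB
BDP = 4280000000 bits (535000000 bytes)


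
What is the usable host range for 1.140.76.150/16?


Network: 1.140.0.0
Broadcast: 1.140.255.255
First usable = network + 1
Last usable = broadcast - 1
Range: 1.140.0.1 to 1.140.255.254


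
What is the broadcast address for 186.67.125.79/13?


Network: 186.64.0.0/13
Host bits = 19
Set all host bits to 1:
Broadcast: 186.71.255.255


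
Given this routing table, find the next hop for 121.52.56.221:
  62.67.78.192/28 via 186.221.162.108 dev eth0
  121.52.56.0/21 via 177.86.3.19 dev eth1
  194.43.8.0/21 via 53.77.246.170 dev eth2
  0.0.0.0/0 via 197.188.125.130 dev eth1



Longest prefix match for 121.52.56.221:
  /28 62.67.78.192: no
  /21 121.52.56.0: MATCH
  /21 194.43.8.0: no
  /0 0.0.0.0: MATCH
Selected: next-hop 177.86.3.19 via eth1 (matched /21)


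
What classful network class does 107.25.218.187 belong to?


First octet: 107
Binary: 01101011
0xxxxxxx -> Class A (1-126)
Class A, default mask 255.0.0.0 (/8)


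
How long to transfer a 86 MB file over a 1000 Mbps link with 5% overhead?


Effective throughput = 1000 * (1 - 5/100) = 950 Mbps
File size in Mb = 86 * 8 = 688 Mb
Time = 688 / 950
Time = 0.7242 seconds


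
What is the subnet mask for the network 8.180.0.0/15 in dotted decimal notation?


/15 means 15 network bits, 17 host bits
Binary: 11111111111111100000000000000000
Mask: 255.254.0.0


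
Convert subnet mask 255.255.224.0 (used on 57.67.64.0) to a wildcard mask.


Subnet mask: 255.255.224.0
Wildcard = 255.255.255.255 - subnet mask
255 - 255 = 0
255 - 255 = 0
255 - 224 = 31
255 - 0 = 255
Wildcard: 0.0.31.255


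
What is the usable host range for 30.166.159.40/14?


Network: 30.164.0.0
Broadcast: 30.167.255.255
First usable = network + 1
Last usable = broadcast - 1
Range: 30.164.0.1 to 30.167.255.254


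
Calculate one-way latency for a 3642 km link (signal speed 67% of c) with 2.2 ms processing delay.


Speed = 0.67 * 3e5 km/s = 201000 km/s
Propagation delay = 3642 / 201000 = 0.0181 s = 18.1194 ms
Processing delay = 2.2 ms
Total one-way latency = 20.3194 ms


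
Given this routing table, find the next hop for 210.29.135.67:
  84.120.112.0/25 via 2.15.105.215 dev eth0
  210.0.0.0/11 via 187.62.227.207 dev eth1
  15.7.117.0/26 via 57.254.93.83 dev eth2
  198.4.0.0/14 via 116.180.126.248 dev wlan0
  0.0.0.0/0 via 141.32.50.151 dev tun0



Longest prefix match for 210.29.135.67:
  /25 84.120.112.0: no
  /11 210.0.0.0: MATCH
  /26 15.7.117.0: no
  /14 198.4.0.0: no
  /0 0.0.0.0: MATCH
Selected: next-hop 187.62.227.207 via eth1 (matched /11)


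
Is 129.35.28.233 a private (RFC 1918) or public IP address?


RFC 1918 private ranges:
  10.0.0.0/8 (10.0.0.0 - 10.255.255.255)
  172.16.0.0/12 (172.16.0.0 - 172.31.255.255)
  192.168.0.0/16 (192.168.0.0 - 192.168.255.255)
Public (not in any RFC 1918 range)


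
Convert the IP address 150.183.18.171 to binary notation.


150 = 10010110
183 = 10110111
18 = 00010010
171 = 10101011
Binary: 10010110.10110111.00010010.10101011


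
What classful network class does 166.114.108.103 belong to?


First octet: 166
Binary: 10100110
10xxxxxx -> Class B (128-191)
Class B, default mask 255.255.0.0 (/16)


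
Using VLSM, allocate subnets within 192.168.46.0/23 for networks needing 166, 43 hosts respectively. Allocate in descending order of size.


166 hosts -> /24 (254 usable): 192.168.46.0/24
43 hosts -> /26 (62 usable): 192.168.47.0/26
Allocation: 192.168.46.0/24 (166 hosts, 254 usable); 192.168.47.0/26 (43 hosts, 62 usable)


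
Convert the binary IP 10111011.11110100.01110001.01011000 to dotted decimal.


10111011 = 187
11110100 = 244
01110001 = 113
01011000 = 88
IP: 187.244.113.88


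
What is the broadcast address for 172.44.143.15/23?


Network: 172.44.142.0/23
Host bits = 9
Set all host bits to 1:
Broadcast: 172.44.143.255


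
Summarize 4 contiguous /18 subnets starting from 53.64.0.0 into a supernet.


Original prefix: /18
Number of subnets: 4 = 2^2
New prefix = 18 - 2 = 16
Supernet: 53.64.0.0/16


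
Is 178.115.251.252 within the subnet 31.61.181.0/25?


Subnet network: 31.61.181.0
Test IP AND mask: 178.115.251.128
No, 178.115.251.252 is not in 31.61.181.0/25


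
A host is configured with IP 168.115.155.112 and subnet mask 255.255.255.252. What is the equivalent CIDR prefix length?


Binary: 11111111.11111111.11111111.11111100
Count leading 1s
Prefix: /30


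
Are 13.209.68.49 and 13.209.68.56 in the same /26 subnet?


Mask: 255.255.255.192
13.209.68.49 AND mask = 13.209.68.0
13.209.68.56 AND mask = 13.209.68.0
Yes, same subnet (13.209.68.0)


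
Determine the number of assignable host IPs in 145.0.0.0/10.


Host bits = 32 - 10 = 22
Total addresses = 2^22 = 4194304
Usable = total - 2 (network and broadcast)
Usable hosts: 4194302


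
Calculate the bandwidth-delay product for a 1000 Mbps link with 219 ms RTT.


BDP = bandwidth * RTT
= 1000 Mbps * 219 ms
= 1000 * 1e6 * 219 / 1000 bits
= 219000000 bits
= 27375000 bytes
= 26733.3984 KB
BDP = 219000000 bits (27375000 bytes)


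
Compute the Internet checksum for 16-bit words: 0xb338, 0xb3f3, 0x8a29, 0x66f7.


Sum all words (with carry folding):
+ 0xb338 = 0xb338
+ 0xb3f3 = 0x672c
+ 0x8a29 = 0xf155
+ 0x66f7 = 0x584d
One's complement: ~0x584d
Checksum = 0xa7b2


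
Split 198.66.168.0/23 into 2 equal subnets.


New prefix = 23 + 1 = 24
Each subnet has 256 addresses
  198.66.168.0/24
  198.66.169.0/24
Subnets: 198.66.168.0/24, 198.66.169.0/24


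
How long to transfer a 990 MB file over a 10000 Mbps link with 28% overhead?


Effective throughput = 10000 * (1 - 28/100) = 7200 Mbps
File size in Mb = 990 * 8 = 7920 Mb
Time = 7920 / 7200
Time = 1.1 seconds


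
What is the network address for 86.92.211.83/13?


IP:   01010110.01011100.11010011.01010011
Mask: 11111111.11111000.00000000.00000000
AND operation:
Net:  01010110.01011000.00000000.00000000
Network: 86.88.0.0/13


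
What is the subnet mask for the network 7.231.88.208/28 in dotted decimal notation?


/28 means 28 network bits, 4 host bits
Binary: 11111111111111111111111111110000
Mask: 255.255.255.240


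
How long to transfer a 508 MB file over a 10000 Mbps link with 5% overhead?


Effective throughput = 10000 * (1 - 5/100) = 9500 Mbps
File size in Mb = 508 * 8 = 4064 Mb
Time = 4064 / 9500
Time = 0.4278 seconds


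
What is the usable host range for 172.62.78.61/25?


Network: 172.62.78.0
Broadcast: 172.62.78.127
First usable = network + 1
Last usable = broadcast - 1
Range: 172.62.78.1 to 172.62.78.126


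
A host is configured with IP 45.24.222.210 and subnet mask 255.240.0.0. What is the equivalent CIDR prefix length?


Binary: 11111111.11110000.00000000.00000000
Count leading 1s
Prefix: /12


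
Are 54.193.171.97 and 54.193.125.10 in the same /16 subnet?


Mask: 255.255.0.0
54.193.171.97 AND mask = 54.193.0.0
54.193.125.10 AND mask = 54.193.0.0
Yes, same subnet (54.193.0.0)


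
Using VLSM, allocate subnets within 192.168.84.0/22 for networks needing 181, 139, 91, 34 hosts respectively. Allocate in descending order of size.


181 hosts -> /24 (254 usable): 192.168.84.0/24
139 hosts -> /24 (254 usable): 192.168.85.0/24
91 hosts -> /25 (126 usable): 192.168.86.0/25
34 hosts -> /26 (62 usable): 192.168.86.128/26
Allocation: 192.168.84.0/24 (181 hosts, 254 usable); 192.168.85.0/24 (139 hosts, 254 usable); 192.168.86.0/25 (91 hosts, 126 usable); 192.168.86.128/26 (34 hosts, 62 usable)


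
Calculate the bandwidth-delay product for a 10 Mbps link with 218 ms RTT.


BDP = bandwidth * RTT
= 10 Mbps * 218 ms
= 10 * 1e6 * 218 / 1000 bits
= 2180000 bits
= 272500 bytes
= 266.1133 KB
BDP = 2180000 bits (272500 bytes)


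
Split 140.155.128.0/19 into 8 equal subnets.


New prefix = 19 + 3 = 22
Each subnet has 1024 addresses
  140.155.128.0/22
  140.155.132.0/22
  140.155.136.0/22
  140.155.140.0/22
  140.155.144.0/22
  140.155.148.0/22
  140.155.152.0/22
  140.155.156.0/22
Subnets: 140.155.128.0/22, 140.155.132.0/22, 140.155.136.0/22, 140.155.140.0/22, 140.155.144.0/22, 140.155.148.0/22, 140.155.152.0/22, 140.155.156.0/22


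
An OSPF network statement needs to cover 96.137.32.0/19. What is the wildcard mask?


Subnet mask: 255.255.224.0
Wildcard = 255.255.255.255 - subnet mask
255 - 255 = 0
255 - 255 = 0
255 - 224 = 31
255 - 0 = 255
Wildcard: 0.0.31.255


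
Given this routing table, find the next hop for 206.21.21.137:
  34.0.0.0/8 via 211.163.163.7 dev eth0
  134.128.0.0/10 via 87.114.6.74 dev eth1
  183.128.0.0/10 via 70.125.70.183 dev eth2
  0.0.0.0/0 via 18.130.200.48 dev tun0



Longest prefix match for 206.21.21.137:
  /8 34.0.0.0: no
  /10 134.128.0.0: no
  /10 183.128.0.0: no
  /0 0.0.0.0: MATCH
Selected: next-hop 18.130.200.48 via tun0 (matched /0)


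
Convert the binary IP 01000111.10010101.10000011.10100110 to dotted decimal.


01000111 = 71
10010101 = 149
10000011 = 131
10100110 = 166
IP: 71.149.131.166


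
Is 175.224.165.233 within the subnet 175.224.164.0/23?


Subnet network: 175.224.164.0
Test IP AND mask: 175.224.164.0
Yes, 175.224.165.233 is in 175.224.164.0/23


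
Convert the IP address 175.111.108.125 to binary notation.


175 = 10101111
111 = 01101111
108 = 01101100
125 = 01111101
Binary: 10101111.01101111.01101100.01111101


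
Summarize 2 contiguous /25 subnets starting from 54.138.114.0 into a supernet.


Original prefix: /25
Number of subnets: 2 = 2^1
New prefix = 25 - 1 = 24
Supernet: 54.138.114.0/24


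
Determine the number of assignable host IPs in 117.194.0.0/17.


Host bits = 32 - 17 = 15
Total addresses = 2^15 = 32768
Usable = total - 2 (network and broadcast)
Usable hosts: 32766


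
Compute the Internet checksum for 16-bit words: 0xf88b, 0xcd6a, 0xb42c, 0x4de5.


Sum all words (with carry folding):
+ 0xf88b = 0xf88b
+ 0xcd6a = 0xc5f6
+ 0xb42c = 0x7a23
+ 0x4de5 = 0xc808
One's complement: ~0xc808
Checksum = 0x37f7


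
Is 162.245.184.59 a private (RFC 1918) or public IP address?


RFC 1918 private ranges:
  10.0.0.0/8 (10.0.0.0 - 10.255.255.255)
  172.16.0.0/12 (172.16.0.0 - 172.31.255.255)
  192.168.0.0/16 (192.168.0.0 - 192.168.255.255)
Public (not in any RFC 1918 range)


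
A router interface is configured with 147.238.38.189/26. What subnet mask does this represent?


/26 means 26 network bits, 6 host bits
Binary: 11111111111111111111111111000000
Mask: 255.255.255.192


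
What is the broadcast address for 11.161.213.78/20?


Network: 11.161.208.0/20
Host bits = 12
Set all host bits to 1:
Broadcast: 11.161.223.255


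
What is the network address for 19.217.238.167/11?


IP:   00010011.11011001.11101110.10100111
Mask: 11111111.11100000.00000000.00000000
AND operation:
Net:  00010011.11000000.00000000.00000000
Network: 19.192.0.0/11


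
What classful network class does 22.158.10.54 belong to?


First octet: 22
Binary: 00010110
0xxxxxxx -> Class A (1-126)
Class A, default mask 255.0.0.0 (/8)


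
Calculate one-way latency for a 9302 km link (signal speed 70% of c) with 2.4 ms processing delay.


Speed = 0.7 * 3e5 km/s = 210000 km/s
Propagation delay = 9302 / 210000 = 0.0443 s = 44.2952 ms
Processing delay = 2.4 ms
Total one-way latency = 46.6952 ms


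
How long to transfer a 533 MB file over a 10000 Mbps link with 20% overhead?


Effective throughput = 10000 * (1 - 20/100) = 8000 Mbps
File size in Mb = 533 * 8 = 4264 Mb
Time = 4264 / 8000
Time = 0.533 seconds


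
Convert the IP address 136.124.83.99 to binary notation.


136 = 10001000
124 = 01111100
83 = 01010011
99 = 01100011
Binary: 10001000.01111100.01010011.01100011


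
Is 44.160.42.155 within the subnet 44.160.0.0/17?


Subnet network: 44.160.0.0
Test IP AND mask: 44.160.0.0
Yes, 44.160.42.155 is in 44.160.0.0/17


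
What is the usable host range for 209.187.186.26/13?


Network: 209.184.0.0
Broadcast: 209.191.255.255
First usable = network + 1
Last usable = broadcast - 1
Range: 209.184.0.1 to 209.191.255.254
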